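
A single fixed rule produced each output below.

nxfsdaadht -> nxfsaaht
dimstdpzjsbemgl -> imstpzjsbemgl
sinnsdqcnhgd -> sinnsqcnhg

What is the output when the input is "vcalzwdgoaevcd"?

The transformation: remove every "d".
So "vcalzwdgoaevcd" becomes "vcalzwgoaevc".

vcalzwgoaevc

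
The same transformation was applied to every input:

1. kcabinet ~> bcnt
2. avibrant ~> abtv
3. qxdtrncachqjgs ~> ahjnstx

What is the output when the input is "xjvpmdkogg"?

Looking at the pairs, the operation is to keep every other character starting from the second (positions 2nd, 4th, 6th, ...), then sort the characters into alphabetical order.
Doing the same to "xjvpmdkogg": "dgjop".

dgjop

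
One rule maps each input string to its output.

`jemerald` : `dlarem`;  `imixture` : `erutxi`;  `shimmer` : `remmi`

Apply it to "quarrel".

lerra

Rule — delete the first 2 characters, then reverse the string.
Working it through for "quarrel": intermediate "arrel", final "lerra".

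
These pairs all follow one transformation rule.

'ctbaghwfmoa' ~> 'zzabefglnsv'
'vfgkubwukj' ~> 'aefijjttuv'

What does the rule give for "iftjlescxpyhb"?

What's happening: sort the characters into alphabetical order, then shift every letter 1 place backward in the alphabet (wrapping around).
Working it through for "iftjlescxpyhb": intermediate "bcefhijlpstxy", final "abdeghikorswx".

abdeghikorswx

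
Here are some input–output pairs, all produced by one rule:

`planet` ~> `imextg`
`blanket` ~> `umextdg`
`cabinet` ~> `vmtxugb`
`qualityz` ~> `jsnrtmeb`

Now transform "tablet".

The transformation: shift every letter 7 places backward in the alphabet (wrapping around), then take characters alternately from the front and the back (1st, last, 2nd, 2nd-last, ...).
Starting from "tablet": after the first operation, "mtuexm"; after the second, "mmtxue".

mmtxue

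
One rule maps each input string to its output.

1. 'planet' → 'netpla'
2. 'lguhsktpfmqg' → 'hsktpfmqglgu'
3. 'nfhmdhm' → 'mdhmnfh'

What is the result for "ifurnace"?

What's happening: move the first 3 characters to the end (rotate left by 3).
Applying that to "ifurnace" gives "rnaceifu".

rnaceifu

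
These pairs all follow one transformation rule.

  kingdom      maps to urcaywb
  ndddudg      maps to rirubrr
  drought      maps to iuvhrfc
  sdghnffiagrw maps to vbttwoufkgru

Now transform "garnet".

What's happening: move the first 3 characters to the end (rotate left by 3), then shift every letter 12 places backward in the alphabet (wrapping around).
On "garnet": the first step gives "netgar", and the second then gives "bshuof".
(Check on "sdghnffiagrw": → "hnffiagrwsdg" → "vbttwoufkgru" ✓)

bshuof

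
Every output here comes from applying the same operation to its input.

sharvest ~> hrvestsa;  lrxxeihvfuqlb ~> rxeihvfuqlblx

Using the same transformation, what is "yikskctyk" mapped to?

Rule — move the first 2 characters to the end (rotate left by 2), then swap the first and last characters.
Working it through for "yikskctyk": intermediate "kskctykyi", final "iskctykyk".

iskctykyk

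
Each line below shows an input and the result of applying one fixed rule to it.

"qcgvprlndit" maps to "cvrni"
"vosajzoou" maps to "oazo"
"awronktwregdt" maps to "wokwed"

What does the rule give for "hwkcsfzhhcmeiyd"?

The pattern: keep every other character starting from the second (positions 2nd, 4th, 6th, ...).
So "hwkcsfzhhcmeiyd" becomes "wcfhcey".

wcfhcey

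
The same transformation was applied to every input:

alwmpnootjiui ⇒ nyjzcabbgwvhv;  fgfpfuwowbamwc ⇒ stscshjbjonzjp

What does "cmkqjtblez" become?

pzxdwgoyrm

Looking at the pairs, the operation is to shift every letter 13 places forward in the alphabet (wrapping around) — i.e. ROT13.
"cmkqjtblez" → "pzxdwgoyrm".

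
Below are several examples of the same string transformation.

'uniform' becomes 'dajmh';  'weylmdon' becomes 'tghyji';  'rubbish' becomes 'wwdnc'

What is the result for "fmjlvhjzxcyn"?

egqceusxti

The transformation: delete the first 2 characters, then shift every letter 5 places backward in the alphabet (wrapping around).
For "fmjlvhjzxcyn", step one produces "jlvhjzxcyn"; step two turns that into "egqceusxti".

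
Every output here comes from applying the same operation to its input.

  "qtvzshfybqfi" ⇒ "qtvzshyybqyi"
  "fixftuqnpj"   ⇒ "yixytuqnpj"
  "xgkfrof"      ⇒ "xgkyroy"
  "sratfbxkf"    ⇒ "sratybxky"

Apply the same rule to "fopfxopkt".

yopyxopkt

Each output is the input with this applied: replace every "f" with "y".
Doing the same to "fopfxopkt": "yopyxopkt".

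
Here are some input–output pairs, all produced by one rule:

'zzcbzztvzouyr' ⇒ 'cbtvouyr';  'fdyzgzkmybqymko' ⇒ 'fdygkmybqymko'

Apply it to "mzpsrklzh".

mpsrklh

What's happening: remove every "z".
Doing the same to "mzpsrklzh": "mpsrklh".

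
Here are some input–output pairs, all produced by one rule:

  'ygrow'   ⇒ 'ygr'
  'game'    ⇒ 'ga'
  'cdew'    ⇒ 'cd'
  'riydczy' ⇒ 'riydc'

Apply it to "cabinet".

cabin

The pattern: delete the last 2 characters.
"cabinet" → "cabin".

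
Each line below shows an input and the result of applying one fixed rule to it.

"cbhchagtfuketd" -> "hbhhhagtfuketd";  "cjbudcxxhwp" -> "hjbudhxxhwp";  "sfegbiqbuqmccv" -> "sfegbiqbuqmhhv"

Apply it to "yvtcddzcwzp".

The transformation: replace every "c" with "h".
On "yvtcddzcwzp" that produces "yvthddzhwzp".

yvthddzhwzp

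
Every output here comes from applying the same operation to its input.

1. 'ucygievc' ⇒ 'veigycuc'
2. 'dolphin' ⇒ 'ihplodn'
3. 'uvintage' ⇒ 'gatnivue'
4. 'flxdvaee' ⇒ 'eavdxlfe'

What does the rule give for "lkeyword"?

Rule — move the last character to the front, then reverse the string.
On "lkeyword": the first step gives "dlkeywor", and the second then gives "rowyekld".

rowyekld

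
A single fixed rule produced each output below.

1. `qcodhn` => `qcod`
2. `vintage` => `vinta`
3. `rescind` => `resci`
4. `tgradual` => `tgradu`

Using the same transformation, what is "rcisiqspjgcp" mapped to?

The pattern: delete the last 2 characters.
Doing the same to "rcisiqspjgcp": "rcisiqspjg".

rcisiqspjg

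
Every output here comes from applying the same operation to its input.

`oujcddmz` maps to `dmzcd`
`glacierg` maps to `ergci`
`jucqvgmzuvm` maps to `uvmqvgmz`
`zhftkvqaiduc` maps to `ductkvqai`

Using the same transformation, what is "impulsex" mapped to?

sexul

The transformation: delete the first 3 characters, then move the last 3 characters to the front (rotate right by 3).
Starting from "impulsex": after the first operation, "ulsex"; after the second, "sexul".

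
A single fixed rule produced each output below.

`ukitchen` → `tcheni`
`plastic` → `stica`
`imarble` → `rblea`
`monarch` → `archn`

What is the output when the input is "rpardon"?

rdona

In each case the input is transformed by: delete the first 2 characters, then move the first character to the end.
Applying both steps to "rpardon": "ardon", then "rdona".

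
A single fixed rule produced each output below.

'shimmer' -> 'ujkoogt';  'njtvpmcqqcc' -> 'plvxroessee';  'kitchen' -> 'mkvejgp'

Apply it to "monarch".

oqpctej

In each case the input is transformed by: shift every letter 2 places forward in the alphabet (wrapping around).
For "monarch" the result is "oqpctej".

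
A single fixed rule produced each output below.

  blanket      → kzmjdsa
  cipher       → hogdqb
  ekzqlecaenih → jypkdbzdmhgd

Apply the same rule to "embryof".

The rule is to move the first character to the end, then shift every letter 1 place backward in the alphabet (wrapping around).
So "embryof" becomes "laqxned".

laqxned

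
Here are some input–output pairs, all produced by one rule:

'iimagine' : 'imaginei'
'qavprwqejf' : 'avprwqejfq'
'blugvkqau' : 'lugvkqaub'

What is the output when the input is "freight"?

The pattern: move the first character to the end.
Doing the same to "freight": "reightf".

reightf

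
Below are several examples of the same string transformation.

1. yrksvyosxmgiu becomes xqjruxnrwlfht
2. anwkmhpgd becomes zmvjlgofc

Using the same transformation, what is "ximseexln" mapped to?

The pattern: shift every letter 1 place backward in the alphabet (wrapping around).
"ximseexln" → "whlrddwkm".

whlrddwkm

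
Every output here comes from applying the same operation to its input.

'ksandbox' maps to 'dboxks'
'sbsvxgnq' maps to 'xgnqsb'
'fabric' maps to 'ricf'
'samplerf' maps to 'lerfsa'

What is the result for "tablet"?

lett

Looking at the pairs, the operation is to swap the front and back halves of the string, then delete the last 2 characters.
"tablet" → "lettab" → "lett".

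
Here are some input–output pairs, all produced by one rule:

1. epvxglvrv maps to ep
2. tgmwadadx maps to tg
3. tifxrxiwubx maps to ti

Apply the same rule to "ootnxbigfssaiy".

oo

The pattern: keep only the first 2 characters.
On "ootnxbigfssaiy" that produces "oo".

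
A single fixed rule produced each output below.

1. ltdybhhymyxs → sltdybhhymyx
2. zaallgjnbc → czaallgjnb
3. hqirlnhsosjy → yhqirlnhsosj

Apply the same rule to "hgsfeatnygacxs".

The rule is to move the last character to the front.
Doing the same to "hgsfeatnygacxs": "shgsfeatnygacx".

shgsfeatnygacx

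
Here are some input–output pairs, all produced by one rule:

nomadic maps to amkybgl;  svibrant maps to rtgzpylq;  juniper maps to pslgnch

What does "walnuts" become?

qyjlsru

Each output is the input with this applied: shift every letter 2 places backward in the alphabet (wrapping around), then swap the first and last characters.
Starting from "walnuts": after the first operation, "uyjlsrq"; after the second, "qyjlsru".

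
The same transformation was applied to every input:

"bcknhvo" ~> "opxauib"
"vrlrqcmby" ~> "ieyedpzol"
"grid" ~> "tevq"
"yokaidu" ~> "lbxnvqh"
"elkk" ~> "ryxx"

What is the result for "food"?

sbbq

Looking at the pairs, the operation is to shift every letter 13 places forward in the alphabet (wrapping around) — i.e. ROT13.
Applying that to "food" gives "sbbq".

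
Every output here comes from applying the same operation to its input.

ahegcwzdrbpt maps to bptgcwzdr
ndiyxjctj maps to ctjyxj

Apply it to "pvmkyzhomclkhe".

khekyzhomcl

Rule — delete the first 3 characters, then move the last 3 characters to the front (rotate right by 3).
Working it through for "pvmkyzhomclkhe": intermediate "kyzhomclkhe", final "khekyzhomcl".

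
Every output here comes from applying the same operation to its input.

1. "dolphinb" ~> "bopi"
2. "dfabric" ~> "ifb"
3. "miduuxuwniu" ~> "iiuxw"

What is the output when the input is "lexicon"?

oei

In each case the input is transformed by: keep every other character starting from the second (positions 2nd, 4th, 6th, ...), then move the last character to the front.
For "lexicon" the result is "oei".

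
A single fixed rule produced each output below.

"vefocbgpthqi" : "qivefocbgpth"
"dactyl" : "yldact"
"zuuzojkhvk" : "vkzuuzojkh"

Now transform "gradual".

algradu

What's happening: move the last 2 characters to the front (rotate right by 2).
Applying that to "gradual" gives "algradu".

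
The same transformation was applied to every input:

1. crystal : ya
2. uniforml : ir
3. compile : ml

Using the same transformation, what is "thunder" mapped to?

The rule is to keep one character in every 3, starting at position 3 (positions 3rd, 6th, 9th, ...).
"thunder" → "ue".

ue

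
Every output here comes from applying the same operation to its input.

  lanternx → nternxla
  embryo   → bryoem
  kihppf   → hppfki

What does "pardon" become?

Rule — move the first 2 characters to the end (rotate left by 2).
So "pardon" becomes "rdonpa".

rdonpa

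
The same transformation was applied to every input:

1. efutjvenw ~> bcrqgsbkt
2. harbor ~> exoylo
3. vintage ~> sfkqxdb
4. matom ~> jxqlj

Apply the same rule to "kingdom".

hfkdalj

Looking at the pairs, the operation is to shift every letter 3 places backward in the alphabet (wrapping around).
"kingdom" → "hfkdalj".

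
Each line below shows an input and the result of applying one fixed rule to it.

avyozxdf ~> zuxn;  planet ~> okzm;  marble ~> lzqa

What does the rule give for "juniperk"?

In each case the input is transformed by: shift every letter 1 place backward in the alphabet (wrapping around), then keep only the first 4 characters.
On "juniperk": the first step gives "itmhodqj", and the second then gives "itmh".

itmh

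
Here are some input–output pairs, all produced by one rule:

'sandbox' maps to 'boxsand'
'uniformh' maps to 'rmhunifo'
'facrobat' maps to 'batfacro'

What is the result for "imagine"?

ineimag

The rule is to move the last 3 characters to the front (rotate right by 3).
So "imagine" becomes "ineimag".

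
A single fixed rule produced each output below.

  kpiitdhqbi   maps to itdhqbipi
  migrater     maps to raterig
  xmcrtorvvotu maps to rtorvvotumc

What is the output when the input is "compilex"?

pilexom

The pattern: delete the first character, then move the first 2 characters to the end (rotate left by 2).
Starting from "compilex": after the first operation, "ompilex"; after the second, "pilexom".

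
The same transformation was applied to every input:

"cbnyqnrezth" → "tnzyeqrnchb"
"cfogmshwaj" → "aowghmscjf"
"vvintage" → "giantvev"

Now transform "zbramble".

lrbamzeb

In each case the input is transformed by: take characters alternately from the front and the back (1st, last, 2nd, 2nd-last, ...), then move the first 3 characters to the end (rotate left by 3).
"zbramble" → "zeblrbam" → "lrbamzeb".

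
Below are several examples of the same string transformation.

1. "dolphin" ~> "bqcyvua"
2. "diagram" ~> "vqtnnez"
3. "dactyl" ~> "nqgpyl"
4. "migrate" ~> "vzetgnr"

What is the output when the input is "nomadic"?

What's happening: shift every letter 13 places forward in the alphabet (wrapping around) — i.e. ROT13, then swap each adjacent pair of characters (1↔2, 3↔4, ...).
Working it through for "nomadic": intermediate "abznqvp", final "banzvqp".

banzvqp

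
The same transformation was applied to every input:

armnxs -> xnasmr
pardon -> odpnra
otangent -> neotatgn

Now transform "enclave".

The pattern: move the last 3 characters to the front (rotate right by 3), then swap each adjacent pair of characters (1↔2, 3↔4, ...).
"enclave" → "aveencl" → "vaeecnl".

vaeecnl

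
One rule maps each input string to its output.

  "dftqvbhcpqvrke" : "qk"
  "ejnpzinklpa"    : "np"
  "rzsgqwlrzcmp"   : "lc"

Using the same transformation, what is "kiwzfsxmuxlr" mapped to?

xx

Each output is the input with this applied: keep one character in every 3, starting at position 1 (positions 1st, 4th, 7th, ...), then keep only the last 2 characters.
For "kiwzfsxmuxlr" the result is "xx".
(Check on "ejnpzinklpa": → "epnp" → "np" ✓)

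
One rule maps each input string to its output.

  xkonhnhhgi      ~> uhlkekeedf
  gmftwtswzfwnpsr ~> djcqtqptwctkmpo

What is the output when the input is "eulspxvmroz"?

The pattern: shift every letter 3 places backward in the alphabet (wrapping around).
For "eulspxvmroz" the result is "bripmusjolw".

bripmusjolw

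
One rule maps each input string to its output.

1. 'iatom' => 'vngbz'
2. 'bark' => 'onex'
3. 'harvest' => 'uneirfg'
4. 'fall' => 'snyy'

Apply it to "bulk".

ohyx

In each case the input is transformed by: shift every letter 13 places forward in the alphabet (wrapping around) — i.e. ROT13.
For "bulk" the result is "ohyx".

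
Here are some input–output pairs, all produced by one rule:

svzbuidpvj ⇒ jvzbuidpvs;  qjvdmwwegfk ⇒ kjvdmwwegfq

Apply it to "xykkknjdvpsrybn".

Each output is the input with this applied: swap the first and last characters.
"xykkknjdvpsrybn" → "nykkknjdvpsrybx".

nykkknjdvpsrybx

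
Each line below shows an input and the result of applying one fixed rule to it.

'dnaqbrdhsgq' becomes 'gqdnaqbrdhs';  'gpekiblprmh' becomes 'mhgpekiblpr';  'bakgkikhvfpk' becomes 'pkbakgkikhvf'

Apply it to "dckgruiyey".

The transformation: move the last 2 characters to the front (rotate right by 2).
"dckgruiyey" → "eydckgruiy".

eydckgruiy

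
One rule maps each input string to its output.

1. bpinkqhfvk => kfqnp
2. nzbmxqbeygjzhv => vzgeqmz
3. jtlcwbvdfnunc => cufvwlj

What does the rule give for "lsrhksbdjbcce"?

Looking at the pairs, the operation is to reverse the string, then keep every other character starting from the first (positions 1st, 3rd, 5th, ...).
On "lsrhksbdjbcce": the first step gives "eccbjdbskhrsl", and the second then gives "ecjbkrl".

ecjbkrl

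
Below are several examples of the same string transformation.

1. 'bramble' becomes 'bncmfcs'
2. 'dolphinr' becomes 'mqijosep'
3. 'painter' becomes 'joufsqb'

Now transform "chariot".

bsjpudi

Looking at the pairs, the operation is to shift every letter 1 place forward in the alphabet (wrapping around), then move the first 2 characters to the end (rotate left by 2).
Starting from "chariot": after the first operation, "dibsjpu"; after the second, "bsjpudi".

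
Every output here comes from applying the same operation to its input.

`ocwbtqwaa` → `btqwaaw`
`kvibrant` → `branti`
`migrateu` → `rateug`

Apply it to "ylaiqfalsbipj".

iqfalsbipja

The transformation: delete the first 2 characters, then move the first character to the end.
Applying both steps to "ylaiqfalsbipj": "aiqfalsbipj", then "iqfalsbipja".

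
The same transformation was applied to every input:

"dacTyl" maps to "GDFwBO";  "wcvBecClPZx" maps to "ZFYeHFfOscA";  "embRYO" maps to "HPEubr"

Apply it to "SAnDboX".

The pattern: flip the case of every letter, then shift every letter 3 places forward in the alphabet (wrapping around).
Applying both steps to "SAnDboX": "saNdBOx", then "vdQgERa".

vdQgERa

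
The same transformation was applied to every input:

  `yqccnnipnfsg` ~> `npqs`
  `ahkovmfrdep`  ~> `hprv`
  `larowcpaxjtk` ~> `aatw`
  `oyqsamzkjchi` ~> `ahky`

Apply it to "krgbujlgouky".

gkru

Each output is the input with this applied: keep one character in every 3, starting at position 2 (positions 2nd, 5th, 8th, ...), then sort the characters into alphabetical order.
Working it through for "krgbujlgouky": intermediate "rugk", final "gkru".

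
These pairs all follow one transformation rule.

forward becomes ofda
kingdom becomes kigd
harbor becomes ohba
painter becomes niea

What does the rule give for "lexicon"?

Rule — sort the characters into reverse alphabetical order, then keep only the last 4 characters.
Applying both steps to "lexicon": "xonliec", then "liec".
(Check on "harbor": → "rrohba" → "ohba" ✓)

liec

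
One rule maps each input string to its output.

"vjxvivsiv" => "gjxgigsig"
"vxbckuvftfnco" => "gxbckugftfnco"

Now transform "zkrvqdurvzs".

The pattern: replace every "v" with "g".
Doing the same to "zkrvqdurvzs": "zkrgqdurgzs".

zkrgqdurgzs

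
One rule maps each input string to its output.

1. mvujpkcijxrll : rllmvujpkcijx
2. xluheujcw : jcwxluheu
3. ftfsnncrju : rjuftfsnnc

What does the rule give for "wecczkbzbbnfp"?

nfpwecczkbzbb

What's happening: move the last 3 characters to the front (rotate right by 3).
Doing the same to "wecczkbzbbnfp": "nfpwecczkbzbb".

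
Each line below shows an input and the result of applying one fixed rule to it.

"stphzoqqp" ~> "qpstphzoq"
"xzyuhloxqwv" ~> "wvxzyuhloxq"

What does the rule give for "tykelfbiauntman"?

The pattern: move the last 2 characters to the front (rotate right by 2).
So "tykelfbiauntman" becomes "antykelfbiauntm".

antykelfbiauntm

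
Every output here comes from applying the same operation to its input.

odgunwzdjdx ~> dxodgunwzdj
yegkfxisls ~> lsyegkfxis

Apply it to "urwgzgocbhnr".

The pattern: move the last 2 characters to the front (rotate right by 2).
So "urwgzgocbhnr" becomes "nrurwgzgocbh".

nrurwgzgocbh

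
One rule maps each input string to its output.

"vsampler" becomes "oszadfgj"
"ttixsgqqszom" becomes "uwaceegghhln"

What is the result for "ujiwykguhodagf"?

In each case the input is transformed by: sort the characters into alphabetical order, then shift every letter 12 places backward in the alphabet (wrapping around).
Starting from "ujiwykguhodagf": after the first operation, "adfgghijkouuwy"; after the second, "ortuuvwxyciikm".

ortuuvwxyciikm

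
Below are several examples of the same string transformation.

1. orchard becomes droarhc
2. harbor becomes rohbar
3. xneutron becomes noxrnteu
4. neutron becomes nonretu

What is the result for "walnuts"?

stwuanl

Rule — move the last character to the front, then take characters alternately from the front and the back (1st, last, 2nd, 2nd-last, ...).
Starting from "walnuts": after the first operation, "swalnut"; after the second, "stwuanl".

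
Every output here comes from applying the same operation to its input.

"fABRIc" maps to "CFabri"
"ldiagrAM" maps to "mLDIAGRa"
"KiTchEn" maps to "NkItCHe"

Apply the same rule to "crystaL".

What's happening: flip the case of every letter, then move the last character to the front.
On "crystaL" that produces "lCRYSTA".

lCRYSTA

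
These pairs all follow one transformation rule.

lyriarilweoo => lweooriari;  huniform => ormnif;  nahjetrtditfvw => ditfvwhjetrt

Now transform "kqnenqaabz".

aabznenq

Each output is the input with this applied: delete the first 2 characters, then swap the front and back halves of the string.
Working it through for "kqnenqaabz": intermediate "nenqaabz", final "aabznenq".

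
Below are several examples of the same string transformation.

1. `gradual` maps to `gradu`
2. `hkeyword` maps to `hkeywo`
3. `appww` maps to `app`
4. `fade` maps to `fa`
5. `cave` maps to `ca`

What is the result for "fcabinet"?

Each output is the input with this applied: delete the last 2 characters.
Applying that to "fcabinet" gives "fcabin".

fcabin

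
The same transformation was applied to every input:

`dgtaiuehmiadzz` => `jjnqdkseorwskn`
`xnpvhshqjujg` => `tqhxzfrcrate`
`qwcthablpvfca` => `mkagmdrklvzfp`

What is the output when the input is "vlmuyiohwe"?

gofvweisyr

Each output is the input with this applied: move the last 2 characters to the front (rotate right by 2), then shift every letter 10 places forward in the alphabet (wrapping around).
Starting from "vlmuyiohwe": after the first operation, "wevlmuyioh"; after the second, "gofvweisyr".
(Check on "xnpvhshqjujg": → "jgxnpvhshqju" → "tqhxzfrcrate" ✓)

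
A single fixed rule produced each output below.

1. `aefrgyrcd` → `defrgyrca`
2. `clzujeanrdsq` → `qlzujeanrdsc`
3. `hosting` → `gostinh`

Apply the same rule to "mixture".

Rule — swap the first and last characters.
For "mixture" the result is "eixturm".

eixturm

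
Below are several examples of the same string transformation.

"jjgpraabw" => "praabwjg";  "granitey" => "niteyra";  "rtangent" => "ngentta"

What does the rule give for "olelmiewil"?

lmiewille

In each case the input is transformed by: delete the first character, then move the first 2 characters to the end (rotate left by 2).
For "olelmiewil", step one produces "lelmiewil"; step two turns that into "lmiewille".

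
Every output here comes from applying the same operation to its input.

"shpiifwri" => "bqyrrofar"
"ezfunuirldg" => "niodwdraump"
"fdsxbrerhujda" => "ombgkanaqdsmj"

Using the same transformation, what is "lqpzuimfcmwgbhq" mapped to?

uzyidrvolvfpkqz

The rule is to shift every letter 9 places forward in the alphabet (wrapping around).
For "lqpzuimfcmwgbhq" the result is "uzyidrvolvfpkqz".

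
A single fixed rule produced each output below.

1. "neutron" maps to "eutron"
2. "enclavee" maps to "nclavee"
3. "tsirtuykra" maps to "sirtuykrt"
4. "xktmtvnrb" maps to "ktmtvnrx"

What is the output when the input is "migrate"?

igratm

Rule — delete the last character, then move the first character to the end.
On "migrate": the first step gives "migrat", and the second then gives "igratm".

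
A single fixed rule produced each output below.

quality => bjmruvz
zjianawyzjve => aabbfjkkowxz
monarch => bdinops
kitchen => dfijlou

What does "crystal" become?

bdmstuz

The rule is to shift every letter 1 place forward in the alphabet (wrapping around), then sort the characters into alphabetical order.
For "crystal", step one produces "dsztubm"; step two turns that into "bdmstuz".
(Check on "zjianawyzjve": → "akjbobxzakwf" → "aabbfjkkowxz" ✓)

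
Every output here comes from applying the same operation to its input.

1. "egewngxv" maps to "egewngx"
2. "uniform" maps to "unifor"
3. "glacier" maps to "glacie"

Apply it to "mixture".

What's happening: delete the last character.
"mixture" → "mixtur".

mixtur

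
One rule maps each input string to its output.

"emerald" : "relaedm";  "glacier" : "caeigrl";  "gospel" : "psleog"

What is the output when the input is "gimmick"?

mmcigki

Rule — move the first 2 characters to the end (rotate left by 2), then swap each adjacent pair of characters (1↔2, 3↔4, ...).
For "gimmick", step one produces "mmickgi"; step two turns that into "mmcigki".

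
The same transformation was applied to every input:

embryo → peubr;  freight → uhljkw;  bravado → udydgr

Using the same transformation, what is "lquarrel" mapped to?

txduuho

The pattern: delete the first character, then shift every letter 3 places forward in the alphabet (wrapping around).
For "lquarrel", step one produces "quarrel"; step two turns that into "txduuho".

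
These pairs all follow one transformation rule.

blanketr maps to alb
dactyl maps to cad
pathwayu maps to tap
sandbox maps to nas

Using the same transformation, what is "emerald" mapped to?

eme

What's happening: reverse the string, then keep only the last 3 characters.
"emerald" → "dlareme" → "eme".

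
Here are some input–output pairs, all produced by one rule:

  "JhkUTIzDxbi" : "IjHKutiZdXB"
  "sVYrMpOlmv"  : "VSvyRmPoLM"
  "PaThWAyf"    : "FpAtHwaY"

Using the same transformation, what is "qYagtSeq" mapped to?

QQyAGTsE

Rule — move the last character to the front, then flip the case of every letter.
Working it through for "qYagtSeq": intermediate "qqYagtSe", final "QQyAGTsE".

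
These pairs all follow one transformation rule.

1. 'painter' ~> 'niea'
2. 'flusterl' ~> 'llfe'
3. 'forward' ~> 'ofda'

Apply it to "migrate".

igea

The pattern: sort the characters into reverse alphabetical order, then keep only the last 4 characters.
Applying that to "migrate" gives "igea".
(Check on "forward": → "wrrofda" → "ofda" ✓)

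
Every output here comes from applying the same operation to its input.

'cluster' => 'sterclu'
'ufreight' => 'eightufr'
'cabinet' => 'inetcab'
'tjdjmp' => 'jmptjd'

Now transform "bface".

The pattern: move the first 3 characters to the end (rotate left by 3).
So "bface" becomes "cebfa".

cebfa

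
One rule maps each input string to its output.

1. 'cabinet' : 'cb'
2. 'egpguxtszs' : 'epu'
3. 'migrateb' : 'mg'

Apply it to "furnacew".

fr

Looking at the pairs, the operation is to keep every other character starting from the first (positions 1st, 3rd, 5th, ...), then delete the last 2 characters.
For "furnacew", step one produces "frae"; step two turns that into "fr".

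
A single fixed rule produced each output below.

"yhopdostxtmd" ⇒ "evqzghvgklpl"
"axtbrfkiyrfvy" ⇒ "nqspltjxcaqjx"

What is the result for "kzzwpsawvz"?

The transformation: shift every letter 8 places backward in the alphabet (wrapping around), then move the last 2 characters to the front (rotate right by 2).
For "kzzwpsawvz" the result is "nrcrrohkso".

nrcrrohkso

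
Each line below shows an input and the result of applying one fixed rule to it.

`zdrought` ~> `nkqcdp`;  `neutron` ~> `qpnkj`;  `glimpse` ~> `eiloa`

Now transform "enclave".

What's happening: shift every letter 4 places backward in the alphabet (wrapping around), then delete the first 2 characters.
Starting from "enclave": after the first operation, "ajyhwra"; after the second, "yhwra".

yhwra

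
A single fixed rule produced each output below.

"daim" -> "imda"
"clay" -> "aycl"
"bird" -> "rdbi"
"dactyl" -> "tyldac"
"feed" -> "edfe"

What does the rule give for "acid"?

idac

Each output is the input with this applied: swap the front and back halves of the string.
Doing the same to "acid": "idac".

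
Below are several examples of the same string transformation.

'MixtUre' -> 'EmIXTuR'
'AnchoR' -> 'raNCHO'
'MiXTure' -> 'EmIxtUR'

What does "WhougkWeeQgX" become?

xwHOUGKwEEqG

The transformation: flip the case of every letter, then move the last character to the front.
Working it through for "WhougkWeeQgX": intermediate "wHOUGKwEEqGx", final "xwHOUGKwEEqG".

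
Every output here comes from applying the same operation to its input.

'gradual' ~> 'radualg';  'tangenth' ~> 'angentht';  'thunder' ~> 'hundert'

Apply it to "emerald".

What's happening: move the first character to the end.
So "emerald" becomes "meralde".

meralde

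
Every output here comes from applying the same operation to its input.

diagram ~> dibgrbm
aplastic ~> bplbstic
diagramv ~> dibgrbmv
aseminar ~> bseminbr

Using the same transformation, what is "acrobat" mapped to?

Looking at the pairs, the operation is to replace every "a" with "b".
"acrobat" → "bcrobbt".

bcrobbt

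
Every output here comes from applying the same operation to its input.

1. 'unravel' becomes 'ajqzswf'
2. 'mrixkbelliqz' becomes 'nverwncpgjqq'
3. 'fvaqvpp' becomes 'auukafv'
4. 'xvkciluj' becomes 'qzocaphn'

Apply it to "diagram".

The transformation: shift every letter 5 places forward in the alphabet (wrapping around), then move the last 3 characters to the front (rotate right by 3).
For "diagram", step one produces "inflwfr"; step two turns that into "wfrinfl".
(Check on "fvaqvpp": → "kafvauu" → "auukafv" ✓)

wfrinfl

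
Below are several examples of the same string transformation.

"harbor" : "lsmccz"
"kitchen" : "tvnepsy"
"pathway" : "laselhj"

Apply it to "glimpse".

The pattern: shift every letter 11 places forward in the alphabet (wrapping around), then swap each adjacent pair of characters (1↔2, 3↔4, ...).
Applying both steps to "glimpse": "rwtxadp", then "wrxtdap".
(Check on "kitchen": → "vtenspy" → "tvnepsy" ✓)

wrxtdap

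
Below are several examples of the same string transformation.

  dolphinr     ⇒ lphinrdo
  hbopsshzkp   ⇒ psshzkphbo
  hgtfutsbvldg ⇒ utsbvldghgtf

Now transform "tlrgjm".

lrgjmt

The transformation: swap the front and back halves of the string, then move the last 2 characters to the front (rotate right by 2).
"tlrgjm" → "gjmtlr" → "lrgjmt".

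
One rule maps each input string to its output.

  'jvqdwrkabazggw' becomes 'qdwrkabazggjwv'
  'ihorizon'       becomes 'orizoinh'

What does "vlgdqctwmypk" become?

gdqctwmypvkl

What's happening: swap the first and last characters, then move the first 2 characters to the end (rotate left by 2).
Working it through for "vlgdqctwmypk": intermediate "klgdqctwmypv", final "gdqctwmypvkl".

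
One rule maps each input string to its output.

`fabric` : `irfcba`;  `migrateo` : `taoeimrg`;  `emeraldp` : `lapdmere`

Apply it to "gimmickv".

Each output is the input with this applied: swap the front and back halves of the string, then swap each adjacent pair of characters (1↔2, 3↔4, ...).
"gimmickv" → "ickvgimm" → "civkigmm".

civkigmm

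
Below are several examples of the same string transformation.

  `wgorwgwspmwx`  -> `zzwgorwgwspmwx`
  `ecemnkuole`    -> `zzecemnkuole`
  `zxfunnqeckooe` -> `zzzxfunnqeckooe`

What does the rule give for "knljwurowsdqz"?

zzknljwurowsdqz

The pattern: prepend "zz".
On "knljwurowsdqz" that produces "zzknljwurowsdqz".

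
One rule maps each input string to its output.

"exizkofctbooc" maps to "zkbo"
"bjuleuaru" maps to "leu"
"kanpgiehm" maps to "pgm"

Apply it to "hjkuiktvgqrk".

The transformation: swap each adjacent pair of characters (1↔2, 3↔4, ...), then keep one character in every 3, starting at position 3 (positions 3rd, 6th, 9th, ...).
"hjkuiktvgqrk" → "jhukkivtqgkr" → "uiqr".

uiqr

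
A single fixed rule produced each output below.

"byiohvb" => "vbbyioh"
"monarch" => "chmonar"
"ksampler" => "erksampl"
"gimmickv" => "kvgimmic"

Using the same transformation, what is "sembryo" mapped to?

Each output is the input with this applied: move the last 2 characters to the front (rotate right by 2).
"sembryo" → "yosembr".

yosembr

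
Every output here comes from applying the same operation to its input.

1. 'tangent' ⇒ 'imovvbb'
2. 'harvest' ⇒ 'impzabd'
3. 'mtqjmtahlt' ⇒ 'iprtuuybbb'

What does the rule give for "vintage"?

imoqvbd

The pattern: sort the characters into alphabetical order, then shift every letter 8 places forward in the alphabet (wrapping around).
Applying both steps to "vintage": "aegintv", then "imoqvbd".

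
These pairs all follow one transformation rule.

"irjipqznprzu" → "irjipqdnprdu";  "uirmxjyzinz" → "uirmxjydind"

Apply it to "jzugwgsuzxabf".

The transformation: replace every "z" with "d".
"jzugwgsuzxabf" → "jdugwgsudxabf".

jdugwgsudxabf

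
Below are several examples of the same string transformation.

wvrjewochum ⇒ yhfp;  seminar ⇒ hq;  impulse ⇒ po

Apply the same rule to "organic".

What's happening: shift every letter 3 places forward in the alphabet (wrapping around), then keep one character in every 3, starting at position 2 (positions 2nd, 5th, 8th, ...).
"organic" → "rujdqlf" → "uq".

uq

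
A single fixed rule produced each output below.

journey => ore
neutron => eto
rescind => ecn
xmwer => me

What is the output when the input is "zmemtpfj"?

In each case the input is transformed by: keep every other character starting from the second (positions 2nd, 4th, 6th, ...).
Doing the same to "zmemtpfj": "mmpj".

mmpj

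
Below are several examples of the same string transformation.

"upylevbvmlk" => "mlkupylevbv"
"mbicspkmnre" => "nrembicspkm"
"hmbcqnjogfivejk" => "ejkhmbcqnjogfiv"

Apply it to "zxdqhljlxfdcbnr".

The transformation: move the last 3 characters to the front (rotate right by 3).
So "zxdqhljlxfdcbnr" becomes "bnrzxdqhljlxfdc".

bnrzxdqhljlxfdc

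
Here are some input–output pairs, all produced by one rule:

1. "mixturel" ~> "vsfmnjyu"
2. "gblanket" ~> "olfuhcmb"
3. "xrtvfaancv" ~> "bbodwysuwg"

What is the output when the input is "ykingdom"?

hepnzljo

The rule is to swap the front and back halves of the string, then shift every letter 1 place forward in the alphabet (wrapping around).
On "ykingdom": the first step gives "gdomykin", and the second then gives "hepnzljo".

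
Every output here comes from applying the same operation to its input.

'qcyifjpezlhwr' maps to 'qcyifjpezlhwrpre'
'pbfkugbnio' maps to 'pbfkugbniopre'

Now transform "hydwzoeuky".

Rule — append "pre".
Applying that to "hydwzoeuky" gives "hydwzoeukypre".

hydwzoeukypre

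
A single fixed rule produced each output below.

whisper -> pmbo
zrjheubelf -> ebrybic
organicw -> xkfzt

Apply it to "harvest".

sbpq

The pattern: delete the first 3 characters, then shift every letter 3 places backward in the alphabet (wrapping around).
Working it through for "harvest": intermediate "vest", final "sbpq".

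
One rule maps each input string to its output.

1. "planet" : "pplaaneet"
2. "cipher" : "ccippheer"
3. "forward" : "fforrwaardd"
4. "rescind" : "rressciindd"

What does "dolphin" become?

Rule — repeat every character 3 times, then keep every other character starting from the first (positions 1st, 3rd, 5th, ...).
"dolphin" → "dddooolllppphhhiiinnn" → "ddollphhinn".

ddollphhinn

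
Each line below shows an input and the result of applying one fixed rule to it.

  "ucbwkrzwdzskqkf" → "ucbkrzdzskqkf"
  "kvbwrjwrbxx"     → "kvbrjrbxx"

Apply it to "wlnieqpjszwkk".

lnieqpjszkk

The rule is to remove every "w".
On "wlnieqpjszwkk" that produces "lnieqpjszkk".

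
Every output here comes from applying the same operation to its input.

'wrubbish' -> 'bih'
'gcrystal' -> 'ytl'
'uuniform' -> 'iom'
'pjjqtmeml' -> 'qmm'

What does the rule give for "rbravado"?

Rule — delete the first 3 characters, then keep every other character starting from the first (positions 1st, 3rd, 5th, ...).
So "rbravado" becomes "aao".

aao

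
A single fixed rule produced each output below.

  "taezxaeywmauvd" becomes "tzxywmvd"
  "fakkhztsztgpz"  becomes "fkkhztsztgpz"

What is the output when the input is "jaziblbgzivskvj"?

The pattern: remove every vowel.
Doing the same to "jaziblbgzivskvj": "jzblbgzvskvj".

jzblbgzvskvj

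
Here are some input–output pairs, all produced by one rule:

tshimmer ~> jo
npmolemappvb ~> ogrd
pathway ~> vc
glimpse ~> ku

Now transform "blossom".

qq

The rule is to shift every letter 2 places forward in the alphabet (wrapping around), then keep one character in every 3, starting at position 3 (positions 3rd, 6th, 9th, ...).
On "blossom": the first step gives "dnquuqo", and the second then gives "qq".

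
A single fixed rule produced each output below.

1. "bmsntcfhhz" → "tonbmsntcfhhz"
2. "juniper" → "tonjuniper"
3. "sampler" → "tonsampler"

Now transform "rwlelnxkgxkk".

Looking at the pairs, the operation is to prepend "ton".
For "rwlelnxkgxkk" the result is "tonrwlelnxkgxkk".

tonrwlelnxkgxkk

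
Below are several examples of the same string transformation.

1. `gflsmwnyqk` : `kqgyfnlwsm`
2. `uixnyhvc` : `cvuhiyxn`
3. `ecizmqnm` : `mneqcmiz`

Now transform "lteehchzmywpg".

gplwtyemezhhc

Rule — move the last character to the front, then take characters alternately from the front and the back (1st, last, 2nd, 2nd-last, ...).
On "lteehchzmywpg": the first step gives "glteehchzmywp", and the second then gives "gplwtyemezhhc".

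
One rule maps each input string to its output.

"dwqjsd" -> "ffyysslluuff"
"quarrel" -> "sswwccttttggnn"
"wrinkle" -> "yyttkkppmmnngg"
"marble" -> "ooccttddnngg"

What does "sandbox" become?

The pattern: shift every letter 2 places forward in the alphabet (wrapping around), then double every character.
Applying that to "sandbox" gives "uuccppffddqqzz".
(Check on "quarrel": → "swcttgn" → "sswwccttttggnn" ✓)

uuccppffddqqzz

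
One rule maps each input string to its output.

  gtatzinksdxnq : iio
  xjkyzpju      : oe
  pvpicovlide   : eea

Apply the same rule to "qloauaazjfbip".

aoue

The pattern: shift every letter 11 places backward in the alphabet (wrapping around), then keep only the vowels.
On "qloauaazjfbip": the first step gives "fadpjppoyuqxe", and the second then gives "aoue".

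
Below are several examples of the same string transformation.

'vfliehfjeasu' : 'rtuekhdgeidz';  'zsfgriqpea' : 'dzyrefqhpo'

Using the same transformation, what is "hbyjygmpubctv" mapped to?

The transformation: shift every letter 1 place backward in the alphabet (wrapping around), then move the last 2 characters to the front (rotate right by 2).
"hbyjygmpubctv" → "gaxixflotabsu" → "sugaxixflotab".
(Check on "zsfgriqpea": → "yrefqhpodz" → "dzyrefqhpo" ✓)

sugaxixflotab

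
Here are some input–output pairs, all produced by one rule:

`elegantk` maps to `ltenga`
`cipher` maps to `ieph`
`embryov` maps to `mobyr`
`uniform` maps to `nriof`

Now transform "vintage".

ignat

Looking at the pairs, the operation is to take characters alternately from the front and the back (1st, last, 2nd, 2nd-last, ...), then delete the first 2 characters.
For "vintage", step one produces "veignat"; step two turns that into "ignat".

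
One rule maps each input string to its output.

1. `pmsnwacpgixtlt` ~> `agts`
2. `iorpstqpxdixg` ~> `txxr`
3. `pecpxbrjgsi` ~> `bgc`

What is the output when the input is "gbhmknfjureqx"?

nuqh

What's happening: keep one character in every 3, starting at position 3 (positions 3rd, 6th, 9th, ...), then move the first character to the end.
For "gbhmknfjureqx", step one produces "hnuq"; step two turns that into "nuqh".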